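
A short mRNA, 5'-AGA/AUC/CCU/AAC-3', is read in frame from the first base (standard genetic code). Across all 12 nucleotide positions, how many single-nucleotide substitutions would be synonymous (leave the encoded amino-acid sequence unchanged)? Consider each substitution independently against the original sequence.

8

Codon 1 (AGA, Arg): 2 synonymous substitutions.
Codon 2 (AUC, Ile): 2 synonymous substitutions.
Codon 3 (CCU, Pro): 3 synonymous substitutions.
Codon 4 (AAC, Asn): 1 synonymous substitution.
Total: 2 + 2 + 3 + 1 = 8.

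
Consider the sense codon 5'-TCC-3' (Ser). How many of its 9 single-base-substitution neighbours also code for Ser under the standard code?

3

Position 1: none → 0 synonymous.
Position 2: none → 0 synonymous.
Position 3: TCT, TCA, TCG → 3 synonymous.
Total: 0 + 0 + 3 = 3.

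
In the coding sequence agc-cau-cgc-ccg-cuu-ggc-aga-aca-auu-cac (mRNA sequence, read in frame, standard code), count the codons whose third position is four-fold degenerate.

5

Codon 1 AGC (Ser): third position 2-fold.
Codon 2 CAU (His): third position 2-fold.
Codon 3 CGC (Arg): third position 4-fold.
Codon 4 CCG (Pro): third position 4-fold.
Codon 5 CUU (Leu): third position 4-fold.
Codon 6 GGC (Gly): third position 4-fold.
Codon 7 AGA (Arg): third position 2-fold.
Codon 8 ACA (Thr): third position 4-fold.
Codon 9 AUU (Ile): third position 3-fold.
Codon 10 CAC (His): third position 2-fold.
Four-fold degenerate third positions: 5.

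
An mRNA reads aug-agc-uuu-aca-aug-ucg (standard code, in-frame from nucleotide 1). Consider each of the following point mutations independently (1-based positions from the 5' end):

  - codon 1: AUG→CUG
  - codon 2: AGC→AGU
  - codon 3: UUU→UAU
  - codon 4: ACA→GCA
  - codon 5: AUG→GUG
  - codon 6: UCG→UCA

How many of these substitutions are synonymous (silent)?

2

Codon 1: AUG (Met) → CUG (Leu) — missense.
Codon 2: AGC (Ser) → AGU (Ser) — synonymous.
Codon 3: UUU (Phe) → UAU (Tyr) — missense.
Codon 4: ACA (Thr) → GCA (Ala) — missense.
Codon 5: AUG (Met) → GUG (Val) — missense.
Codon 6: UCG (Ser) → UCA (Ser) — synonymous.
Synonymous: 2 of 6.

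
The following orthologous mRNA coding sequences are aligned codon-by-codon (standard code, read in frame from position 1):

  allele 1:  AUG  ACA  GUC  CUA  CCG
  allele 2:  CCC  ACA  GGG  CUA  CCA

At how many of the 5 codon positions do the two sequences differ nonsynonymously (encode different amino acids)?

2

Codon 1: AUG Met / CCC Pro — nonsynonymous.
Codon 2: ACA Thr / ACA Thr — identical.
Codon 3: GUC Val / GGG Gly — nonsynonymous.
Codon 4: CUA Leu / CUA Leu — identical.
Codon 5: CCG Pro / CCA Pro — synonymous.
Nonsynonymous differences: 2.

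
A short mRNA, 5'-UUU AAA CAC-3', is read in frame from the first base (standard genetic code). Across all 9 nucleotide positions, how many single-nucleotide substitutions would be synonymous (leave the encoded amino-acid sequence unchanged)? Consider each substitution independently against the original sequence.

3

Codon 1 (UUU, Phe): 1 synonymous substitution.
Codon 2 (AAA, Lys): 1 synonymous substitution.
Codon 3 (CAC, His): 1 synonymous substitution.
Total: 1 + 1 + 1 = 3.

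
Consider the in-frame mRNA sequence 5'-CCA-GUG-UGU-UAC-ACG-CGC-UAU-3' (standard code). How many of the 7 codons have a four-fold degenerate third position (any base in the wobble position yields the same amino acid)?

Codon 1 CCA (Pro): third position 4-fold.
Codon 2 GUG (Val): third position 4-fold.
Codon 3 UGU (Cys): third position 2-fold.
Codon 4 UAC (Tyr): third position 2-fold.
Codon 5 ACG (Thr): third position 4-fold.
Codon 6 CGC (Arg): third position 4-fold.
Codon 7 UAU (Tyr): third position 2-fold.
Four-fold degenerate third positions: 4.

4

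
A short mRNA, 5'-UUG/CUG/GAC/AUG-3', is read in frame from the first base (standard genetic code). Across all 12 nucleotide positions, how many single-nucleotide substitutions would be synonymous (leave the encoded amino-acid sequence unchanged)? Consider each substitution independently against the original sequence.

7

Codon 1 (UUG, Leu): 2 synonymous substitutions.
Codon 2 (CUG, Leu): 4 synonymous substitutions.
Codon 3 (GAC, Asp): 1 synonymous substitution.
Codon 4 (AUG, Met): 0 synonymous substitutions.
Total: 2 + 4 + 1 + 0 = 7.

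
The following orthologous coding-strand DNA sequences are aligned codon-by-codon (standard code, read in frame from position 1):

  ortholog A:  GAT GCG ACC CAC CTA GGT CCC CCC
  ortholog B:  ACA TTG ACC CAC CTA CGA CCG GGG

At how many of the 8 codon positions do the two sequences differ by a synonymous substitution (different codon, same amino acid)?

1

Codon 1: GAT Asp / ACA Thr — nonsynonymous.
Codon 2: GCG Ala / TTG Leu — nonsynonymous.
Codon 3: ACC Thr / ACC Thr — identical.
Codon 4: CAC His / CAC His — identical.
Codon 5: CTA Leu / CTA Leu — identical.
Codon 6: GGT Gly / CGA Arg — nonsynonymous.
Codon 7: CCC Pro / CCG Pro — synonymous.
Codon 8: CCC Pro / GGG Gly — nonsynonymous.
Synonymous differences: 1.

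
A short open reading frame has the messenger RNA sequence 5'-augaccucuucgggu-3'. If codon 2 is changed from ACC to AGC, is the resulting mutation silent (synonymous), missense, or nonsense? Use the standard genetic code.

Position 5 falls in codon 2: ACC → Thr.
After the substitution the codon is AGC → Ser.
Thr ≠ Ser, so this is a missense mutation.

missense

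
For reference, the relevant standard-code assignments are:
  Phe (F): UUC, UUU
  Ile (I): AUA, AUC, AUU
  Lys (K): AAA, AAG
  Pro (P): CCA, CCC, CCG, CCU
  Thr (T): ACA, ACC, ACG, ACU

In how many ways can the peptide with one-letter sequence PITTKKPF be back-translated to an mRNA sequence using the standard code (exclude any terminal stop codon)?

6144

Pro: 4 codons.
Ile: 3 codons.
Thr: 4 codons.
Thr: 4 codons.
Lys: 2 codons.
Lys: 2 codons.
Pro: 4 codons.
Phe: 2 codons.
4 × 3 × 4 × 4 × 2 × 2 × 4 × 2 = 6144.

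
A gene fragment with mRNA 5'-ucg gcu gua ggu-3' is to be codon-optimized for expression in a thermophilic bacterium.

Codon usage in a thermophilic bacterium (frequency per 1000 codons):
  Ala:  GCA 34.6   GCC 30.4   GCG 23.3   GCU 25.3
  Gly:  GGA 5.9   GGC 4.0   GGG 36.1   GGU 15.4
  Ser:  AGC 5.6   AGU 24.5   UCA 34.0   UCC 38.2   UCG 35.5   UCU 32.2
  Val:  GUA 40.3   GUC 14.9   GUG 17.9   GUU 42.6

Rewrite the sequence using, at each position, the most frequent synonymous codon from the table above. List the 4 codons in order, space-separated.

UCC GCA GUU GGG

Codon 1 (Ser): best is UCC at 38.2.
Codon 2 (Ala): best is GCA at 34.6.
Codon 3 (Val): best is GUU at 42.6.
Codon 4 (Gly): best is GGG at 36.1.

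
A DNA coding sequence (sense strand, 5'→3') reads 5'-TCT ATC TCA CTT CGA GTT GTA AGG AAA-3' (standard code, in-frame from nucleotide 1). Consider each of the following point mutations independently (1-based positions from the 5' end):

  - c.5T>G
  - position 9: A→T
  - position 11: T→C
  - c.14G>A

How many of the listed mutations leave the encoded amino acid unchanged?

Codon 2: ATC (Ile) → AGC (Ser) — missense.
Codon 3: TCA (Ser) → TCT (Ser) — synonymous.
Codon 4: CTT (Leu) → CCT (Pro) — missense.
Codon 5: CGA (Arg) → CAA (Gln) — missense.
Synonymous: 1 of 4.

1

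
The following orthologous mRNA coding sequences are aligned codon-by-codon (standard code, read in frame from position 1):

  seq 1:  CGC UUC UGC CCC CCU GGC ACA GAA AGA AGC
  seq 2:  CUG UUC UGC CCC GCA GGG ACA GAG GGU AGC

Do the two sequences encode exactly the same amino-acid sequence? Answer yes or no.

Codon 1: CGC Arg / CUG Leu — nonsynonymous.
Codon 2: UUC Phe / UUC Phe — identical.
Codon 3: UGC Cys / UGC Cys — identical.
Codon 4: CCC Pro / CCC Pro — identical.
Codon 5: CCU Pro / GCA Ala — nonsynonymous.
Codon 6: GGC Gly / GGG Gly — synonymous.
Codon 7: ACA Thr / ACA Thr — identical.
Codon 8: GAA Glu / GAG Glu — synonymous.
Codon 9: AGA Arg / GGU Gly — nonsynonymous.
Codon 10: AGC Ser / AGC Ser — identical.
Nonsynonymous differences: 3 → different protein.

no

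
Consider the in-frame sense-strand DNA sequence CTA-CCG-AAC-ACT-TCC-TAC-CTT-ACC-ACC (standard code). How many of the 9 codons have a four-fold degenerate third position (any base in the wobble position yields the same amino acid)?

Codon 1 CTA (Leu): third position 4-fold.
Codon 2 CCG (Pro): third position 4-fold.
Codon 3 AAC (Asn): third position 2-fold.
Codon 4 ACT (Thr): third position 4-fold.
Codon 5 TCC (Ser): third position 4-fold.
Codon 6 TAC (Tyr): third position 2-fold.
Codon 7 CTT (Leu): third position 4-fold.
Codon 8 ACC (Thr): third position 4-fold.
Codon 9 ACC (Thr): third position 4-fold.
Four-fold degenerate third positions: 7.

7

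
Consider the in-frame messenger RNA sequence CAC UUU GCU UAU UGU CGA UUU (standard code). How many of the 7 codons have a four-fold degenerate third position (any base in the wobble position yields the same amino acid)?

Codon 1 CAC (His): third position 2-fold.
Codon 2 UUU (Phe): third position 2-fold.
Codon 3 GCU (Ala): third position 4-fold.
Codon 4 UAU (Tyr): third position 2-fold.
Codon 5 UGU (Cys): third position 2-fold.
Codon 6 CGA (Arg): third position 4-fold.
Codon 7 UUU (Phe): third position 2-fold.
Four-fold degenerate third positions: 2.

2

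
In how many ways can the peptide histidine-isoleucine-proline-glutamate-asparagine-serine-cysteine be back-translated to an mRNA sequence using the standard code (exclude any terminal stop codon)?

His: 2 codons.
Ile: 3 codons.
Pro: 4 codons.
Glu: 2 codons.
Asn: 2 codons.
Ser: 6 codons.
Cys: 2 codons.
2 × 3 × 4 × 2 × 2 × 6 × 2 = 1152.

1152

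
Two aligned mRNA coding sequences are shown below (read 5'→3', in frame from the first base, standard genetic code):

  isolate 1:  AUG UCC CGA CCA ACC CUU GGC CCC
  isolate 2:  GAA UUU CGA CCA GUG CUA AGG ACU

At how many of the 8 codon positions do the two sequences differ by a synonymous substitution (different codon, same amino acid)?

1

Codon 1: AUG Met / GAA Glu — nonsynonymous.
Codon 2: UCC Ser / UUU Phe — nonsynonymous.
Codon 3: CGA Arg / CGA Arg — identical.
Codon 4: CCA Pro / CCA Pro — identical.
Codon 5: ACC Thr / GUG Val — nonsynonymous.
Codon 6: CUU Leu / CUA Leu — synonymous.
Codon 7: GGC Gly / AGG Arg — nonsynonymous.
Codon 8: CCC Pro / ACU Thr — nonsynonymous.
Synonymous differences: 1.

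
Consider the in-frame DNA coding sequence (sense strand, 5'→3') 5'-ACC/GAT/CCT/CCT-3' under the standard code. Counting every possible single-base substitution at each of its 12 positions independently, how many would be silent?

10

Codon 1 (ACC, Thr): 3 synonymous substitutions.
Codon 2 (GAT, Asp): 1 synonymous substitution.
Codon 3 (CCT, Pro): 3 synonymous substitutions.
Codon 4 (CCT, Pro): 3 synonymous substitutions.
Total: 3 + 1 + 3 + 3 = 10.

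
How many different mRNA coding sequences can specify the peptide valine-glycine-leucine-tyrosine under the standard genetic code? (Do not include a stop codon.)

Val: 4 codons.
Gly: 4 codons.
Leu: 6 codons.
Tyr: 2 codons.
4 × 4 × 6 × 2 = 192.

192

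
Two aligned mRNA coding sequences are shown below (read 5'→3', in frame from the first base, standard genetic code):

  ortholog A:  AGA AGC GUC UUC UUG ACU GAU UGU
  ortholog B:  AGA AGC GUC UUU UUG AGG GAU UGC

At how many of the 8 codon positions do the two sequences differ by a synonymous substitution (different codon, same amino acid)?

2

Codon 1: AGA Arg / AGA Arg — identical.
Codon 2: AGC Ser / AGC Ser — identical.
Codon 3: GUC Val / GUC Val — identical.
Codon 4: UUC Phe / UUU Phe — synonymous.
Codon 5: UUG Leu / UUG Leu — identical.
Codon 6: ACU Thr / AGG Arg — nonsynonymous.
Codon 7: GAU Asp / GAU Asp — identical.
Codon 8: UGU Cys / UGC Cys — synonymous.
Synonymous differences: 2.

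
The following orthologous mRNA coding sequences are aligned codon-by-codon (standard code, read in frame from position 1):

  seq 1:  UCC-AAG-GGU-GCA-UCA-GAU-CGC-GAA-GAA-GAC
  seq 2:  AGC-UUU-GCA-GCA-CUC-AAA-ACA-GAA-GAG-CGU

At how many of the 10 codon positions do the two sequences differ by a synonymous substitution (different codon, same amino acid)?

Codon 1: UCC Ser / AGC Ser — synonymous.
Codon 2: AAG Lys / UUU Phe — nonsynonymous.
Codon 3: GGU Gly / GCA Ala — nonsynonymous.
Codon 4: GCA Ala / GCA Ala — identical.
Codon 5: UCA Ser / CUC Leu — nonsynonymous.
Codon 6: GAU Asp / AAA Lys — nonsynonymous.
Codon 7: CGC Arg / ACA Thr — nonsynonymous.
Codon 8: GAA Glu / GAA Glu — identical.
Codon 9: GAA Glu / GAG Glu — synonymous.
Codon 10: GAC Asp / CGU Arg — nonsynonymous.
Synonymous differences: 2.

2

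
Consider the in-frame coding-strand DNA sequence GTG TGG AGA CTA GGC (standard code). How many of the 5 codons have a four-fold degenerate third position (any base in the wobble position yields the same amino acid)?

Codon 1 GTG (Val): third position 4-fold.
Codon 2 TGG (Trp): third position 1-fold.
Codon 3 AGA (Arg): third position 2-fold.
Codon 4 CTA (Leu): third position 4-fold.
Codon 5 GGC (Gly): third position 4-fold.
Four-fold degenerate third positions: 3.

3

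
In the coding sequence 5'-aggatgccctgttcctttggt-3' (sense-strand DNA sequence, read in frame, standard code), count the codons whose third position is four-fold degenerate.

3

Codon 1 AGG (Arg): third position 2-fold.
Codon 2 ATG (Met): third position 1-fold.
Codon 3 CCC (Pro): third position 4-fold.
Codon 4 TGT (Cys): third position 2-fold.
Codon 5 TCC (Ser): third position 4-fold.
Codon 6 TTT (Phe): third position 2-fold.
Codon 7 GGT (Gly): third position 4-fold.
Four-fold degenerate third positions: 3.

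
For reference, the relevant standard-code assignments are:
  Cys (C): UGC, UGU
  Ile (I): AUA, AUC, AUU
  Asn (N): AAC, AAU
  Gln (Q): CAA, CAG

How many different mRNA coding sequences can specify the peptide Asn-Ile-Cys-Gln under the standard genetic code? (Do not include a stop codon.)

Asn: 2 codons.
Ile: 3 codons.
Cys: 2 codons.
Gln: 2 codons.
2 × 3 × 2 × 2 = 24.

24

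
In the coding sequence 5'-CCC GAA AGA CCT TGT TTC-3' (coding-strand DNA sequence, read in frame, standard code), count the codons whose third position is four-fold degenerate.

Codon 1 CCC (Pro): third position 4-fold.
Codon 2 GAA (Glu): third position 2-fold.
Codon 3 AGA (Arg): third position 2-fold.
Codon 4 CCT (Pro): third position 4-fold.
Codon 5 TGT (Cys): third position 2-fold.
Codon 6 TTC (Phe): third position 2-fold.
Four-fold degenerate third positions: 2.

2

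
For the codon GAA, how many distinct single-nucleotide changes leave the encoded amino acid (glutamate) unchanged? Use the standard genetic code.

Position 1: none → 0 synonymous.
Position 2: none → 0 synonymous.
Position 3: GAG → 1 synonymous.
Total: 0 + 0 + 1 = 1.

1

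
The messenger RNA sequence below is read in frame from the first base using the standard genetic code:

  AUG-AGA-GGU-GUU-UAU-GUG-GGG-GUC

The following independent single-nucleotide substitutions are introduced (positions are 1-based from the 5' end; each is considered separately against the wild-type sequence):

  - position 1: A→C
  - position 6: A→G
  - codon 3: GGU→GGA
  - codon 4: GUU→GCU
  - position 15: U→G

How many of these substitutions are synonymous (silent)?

2

Codon 1: AUG (Met) → CUG (Leu) — missense.
Codon 2: AGA (Arg) → AGG (Arg) — synonymous.
Codon 3: GGU (Gly) → GGA (Gly) — synonymous.
Codon 4: GUU (Val) → GCU (Ala) — missense.
Codon 5: UAU (Tyr) → UAG (Stop) — nonsense.
Synonymous: 2 of 5.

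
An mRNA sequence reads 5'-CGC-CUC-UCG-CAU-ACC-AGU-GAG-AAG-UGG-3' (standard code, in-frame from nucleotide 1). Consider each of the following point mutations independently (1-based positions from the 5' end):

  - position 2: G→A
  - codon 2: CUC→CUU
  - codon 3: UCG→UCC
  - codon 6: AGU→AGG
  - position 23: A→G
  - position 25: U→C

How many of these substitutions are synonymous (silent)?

2

Codon 1: CGC (Arg) → CAC (His) — missense.
Codon 2: CUC (Leu) → CUU (Leu) — synonymous.
Codon 3: UCG (Ser) → UCC (Ser) — synonymous.
Codon 6: AGU (Ser) → AGG (Arg) — missense.
Codon 8: AAG (Lys) → AGG (Arg) — missense.
Codon 9: UGG (Trp) → CGG (Arg) — missense.
Synonymous: 2 of 6.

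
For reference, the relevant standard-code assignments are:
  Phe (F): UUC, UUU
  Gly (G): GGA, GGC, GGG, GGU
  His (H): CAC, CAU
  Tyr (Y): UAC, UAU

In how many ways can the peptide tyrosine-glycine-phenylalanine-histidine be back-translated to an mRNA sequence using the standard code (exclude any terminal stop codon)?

32

Tyr: 2 codons.
Gly: 4 codons.
Phe: 2 codons.
His: 2 codons.
2 × 4 × 2 × 2 = 32.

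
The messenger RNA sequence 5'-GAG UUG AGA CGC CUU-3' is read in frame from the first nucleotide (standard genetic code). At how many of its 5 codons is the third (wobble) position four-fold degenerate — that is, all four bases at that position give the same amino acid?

Codon 1 GAG (Glu): third position 2-fold.
Codon 2 UUG (Leu): third position 2-fold.
Codon 3 AGA (Arg): third position 2-fold.
Codon 4 CGC (Arg): third position 4-fold.
Codon 5 CUU (Leu): third position 4-fold.
Four-fold degenerate third positions: 2.

2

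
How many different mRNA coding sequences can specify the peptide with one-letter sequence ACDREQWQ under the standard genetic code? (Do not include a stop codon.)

768

Ala: 4 codons.
Cys: 2 codons.
Asp: 2 codons.
Arg: 6 codons.
Glu: 2 codons.
Gln: 2 codons.
Trp: 1 codon.
Gln: 2 codons.
4 × 2 × 2 × 6 × 2 × 2 × 1 × 2 = 768.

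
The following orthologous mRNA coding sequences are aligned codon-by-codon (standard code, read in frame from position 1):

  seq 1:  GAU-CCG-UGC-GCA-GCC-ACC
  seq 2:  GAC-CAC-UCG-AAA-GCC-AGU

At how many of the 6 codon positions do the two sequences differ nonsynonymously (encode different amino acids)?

Codon 1: GAU Asp / GAC Asp — synonymous.
Codon 2: CCG Pro / CAC His — nonsynonymous.
Codon 3: UGC Cys / UCG Ser — nonsynonymous.
Codon 4: GCA Ala / AAA Lys — nonsynonymous.
Codon 5: GCC Ala / GCC Ala — identical.
Codon 6: ACC Thr / AGU Ser — nonsynonymous.
Nonsynonymous differences: 4.

4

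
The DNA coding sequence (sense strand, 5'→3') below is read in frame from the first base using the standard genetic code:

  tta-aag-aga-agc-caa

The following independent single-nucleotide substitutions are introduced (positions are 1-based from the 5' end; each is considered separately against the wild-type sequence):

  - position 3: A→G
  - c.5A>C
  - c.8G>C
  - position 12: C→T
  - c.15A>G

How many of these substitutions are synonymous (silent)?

Codon 1: TTA (Leu) → TTG (Leu) — synonymous.
Codon 2: AAG (Lys) → ACG (Thr) — missense.
Codon 3: AGA (Arg) → ACA (Thr) — missense.
Codon 4: AGC (Ser) → AGT (Ser) — synonymous.
Codon 5: CAA (Gln) → CAG (Gln) — synonymous.
Synonymous: 3 of 5.

3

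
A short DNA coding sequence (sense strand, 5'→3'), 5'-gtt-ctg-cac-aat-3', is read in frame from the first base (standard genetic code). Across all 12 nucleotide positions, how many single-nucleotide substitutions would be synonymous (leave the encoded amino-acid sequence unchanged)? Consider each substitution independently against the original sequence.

9

Codon 1 (GTT, Val): 3 synonymous substitutions.
Codon 2 (CTG, Leu): 4 synonymous substitutions.
Codon 3 (CAC, His): 1 synonymous substitution.
Codon 4 (AAT, Asn): 1 synonymous substitution.
Total: 3 + 4 + 1 + 1 = 9.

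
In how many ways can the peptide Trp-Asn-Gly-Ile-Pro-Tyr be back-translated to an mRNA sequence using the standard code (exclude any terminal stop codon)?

Trp: 1 codon.
Asn: 2 codons.
Gly: 4 codons.
Ile: 3 codons.
Pro: 4 codons.
Tyr: 2 codons.
1 × 2 × 4 × 3 × 4 × 2 = 192.

192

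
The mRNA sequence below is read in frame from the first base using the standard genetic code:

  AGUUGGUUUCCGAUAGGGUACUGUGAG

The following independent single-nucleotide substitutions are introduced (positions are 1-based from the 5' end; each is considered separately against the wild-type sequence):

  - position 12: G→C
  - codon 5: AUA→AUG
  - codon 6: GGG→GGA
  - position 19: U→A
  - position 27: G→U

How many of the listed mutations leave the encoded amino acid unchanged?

2

Codon 4: CCG (Pro) → CCC (Pro) — synonymous.
Codon 5: AUA (Ile) → AUG (Met) — missense.
Codon 6: GGG (Gly) → GGA (Gly) — synonymous.
Codon 7: UAC (Tyr) → AAC (Asn) — missense.
Codon 9: GAG (Glu) → GAU (Asp) — missense.
Synonymous: 2 of 5.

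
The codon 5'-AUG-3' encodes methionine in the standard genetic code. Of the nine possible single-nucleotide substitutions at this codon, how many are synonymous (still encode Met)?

Position 1: none → 0 synonymous.
Position 2: none → 0 synonymous.
Position 3: none → 0 synonymous.
Total: 0 + 0 + 0 = 0.

0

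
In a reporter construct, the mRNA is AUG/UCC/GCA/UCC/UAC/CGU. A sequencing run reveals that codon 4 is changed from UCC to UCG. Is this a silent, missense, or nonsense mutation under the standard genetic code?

silent

Position 12 falls in codon 4: UCC → Ser.
After the substitution the codon is UCG → Ser.
Both encode Ser, so the change is synonymous.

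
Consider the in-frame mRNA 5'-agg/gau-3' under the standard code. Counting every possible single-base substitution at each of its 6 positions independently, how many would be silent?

3

Codon 1 (AGG, Arg): 2 synonymous substitutions.
Codon 2 (GAU, Asp): 1 synonymous substitution.
Total: 2 + 1 = 3.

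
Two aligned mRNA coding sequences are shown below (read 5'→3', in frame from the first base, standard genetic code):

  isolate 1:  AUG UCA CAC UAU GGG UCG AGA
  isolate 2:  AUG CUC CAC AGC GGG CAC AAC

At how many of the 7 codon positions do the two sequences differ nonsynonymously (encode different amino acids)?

Codon 1: AUG Met / AUG Met — identical.
Codon 2: UCA Ser / CUC Leu — nonsynonymous.
Codon 3: CAC His / CAC His — identical.
Codon 4: UAU Tyr / AGC Ser — nonsynonymous.
Codon 5: GGG Gly / GGG Gly — identical.
Codon 6: UCG Ser / CAC His — nonsynonymous.
Codon 7: AGA Arg / AAC Asn — nonsynonymous.
Nonsynonymous differences: 4.

4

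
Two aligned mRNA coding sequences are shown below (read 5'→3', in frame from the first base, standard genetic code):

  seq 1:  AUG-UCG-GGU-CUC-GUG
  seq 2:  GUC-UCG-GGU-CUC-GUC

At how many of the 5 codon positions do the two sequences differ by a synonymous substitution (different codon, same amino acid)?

1

Codon 1: AUG Met / GUC Val — nonsynonymous.
Codon 2: UCG Ser / UCG Ser — identical.
Codon 3: GGU Gly / GGU Gly — identical.
Codon 4: CUC Leu / CUC Leu — identical.
Codon 5: GUG Val / GUC Val — synonymous.
Synonymous differences: 1.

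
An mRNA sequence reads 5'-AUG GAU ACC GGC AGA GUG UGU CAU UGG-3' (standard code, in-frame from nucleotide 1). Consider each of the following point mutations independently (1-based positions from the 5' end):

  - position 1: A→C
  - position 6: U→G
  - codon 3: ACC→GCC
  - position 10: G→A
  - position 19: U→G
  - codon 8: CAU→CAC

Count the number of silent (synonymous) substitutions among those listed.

Codon 1: AUG (Met) → CUG (Leu) — missense.
Codon 2: GAU (Asp) → GAG (Glu) — missense.
Codon 3: ACC (Thr) → GCC (Ala) — missense.
Codon 4: GGC (Gly) → AGC (Ser) — missense.
Codon 7: UGU (Cys) → GGU (Gly) — missense.
Codon 8: CAU (His) → CAC (His) — synonymous.
Synonymous: 1 of 6.

1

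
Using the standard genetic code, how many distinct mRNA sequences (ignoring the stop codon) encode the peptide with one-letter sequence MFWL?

12

Met: 1 codon.
Phe: 2 codons.
Trp: 1 codon.
Leu: 6 codons.
1 × 2 × 1 × 6 = 12.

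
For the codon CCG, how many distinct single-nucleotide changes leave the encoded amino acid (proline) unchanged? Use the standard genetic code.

3

Position 1: none → 0 synonymous.
Position 2: none → 0 synonymous.
Position 3: CCU, CCC, CCA → 3 synonymous.
Total: 0 + 0 + 3 = 3.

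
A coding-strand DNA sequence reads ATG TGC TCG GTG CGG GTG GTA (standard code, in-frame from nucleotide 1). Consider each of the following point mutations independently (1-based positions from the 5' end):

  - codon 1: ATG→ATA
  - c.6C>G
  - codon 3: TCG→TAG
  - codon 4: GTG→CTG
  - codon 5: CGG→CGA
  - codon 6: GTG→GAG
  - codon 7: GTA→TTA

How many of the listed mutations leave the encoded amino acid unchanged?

Codon 1: ATG (Met) → ATA (Ile) — missense.
Codon 2: TGC (Cys) → TGG (Trp) — missense.
Codon 3: TCG (Ser) → TAG (Stop) — nonsense.
Codon 4: GTG (Val) → CTG (Leu) — missense.
Codon 5: CGG (Arg) → CGA (Arg) — synonymous.
Codon 6: GTG (Val) → GAG (Glu) — missense.
Codon 7: GTA (Val) → TTA (Leu) — missense.
Synonymous: 1 of 7.

1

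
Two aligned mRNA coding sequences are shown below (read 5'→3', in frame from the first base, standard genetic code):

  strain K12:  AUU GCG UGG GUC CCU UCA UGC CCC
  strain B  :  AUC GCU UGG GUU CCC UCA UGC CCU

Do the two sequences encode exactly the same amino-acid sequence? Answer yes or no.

Codon 1: AUU Ile / AUC Ile — synonymous.
Codon 2: GCG Ala / GCU Ala — synonymous.
Codon 3: UGG Trp / UGG Trp — identical.
Codon 4: GUC Val / GUU Val — synonymous.
Codon 5: CCU Pro / CCC Pro — synonymous.
Codon 6: UCA Ser / UCA Ser — identical.
Codon 7: UGC Cys / UGC Cys — identical.
Codon 8: CCC Pro / CCU Pro — synonymous.
Nonsynonymous differences: 0 → same protein.

yes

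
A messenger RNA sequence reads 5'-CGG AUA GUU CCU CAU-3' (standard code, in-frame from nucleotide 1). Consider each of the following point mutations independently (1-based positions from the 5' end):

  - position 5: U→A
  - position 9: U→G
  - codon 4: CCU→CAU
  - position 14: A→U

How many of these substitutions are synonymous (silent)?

1

Codon 2: AUA (Ile) → AAA (Lys) — missense.
Codon 3: GUU (Val) → GUG (Val) — synonymous.
Codon 4: CCU (Pro) → CAU (His) — missense.
Codon 5: CAU (His) → CUU (Leu) — missense.
Synonymous: 1 of 4.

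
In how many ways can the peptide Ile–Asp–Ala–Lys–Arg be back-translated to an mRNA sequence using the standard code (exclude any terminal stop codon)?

288

Ile: 3 codons.
Asp: 2 codons.
Ala: 4 codons.
Lys: 2 codons.
Arg: 6 codons.
3 × 2 × 4 × 2 × 6 = 288.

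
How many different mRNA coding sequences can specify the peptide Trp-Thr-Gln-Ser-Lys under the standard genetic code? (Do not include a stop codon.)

96

Trp: 1 codon.
Thr: 4 codons.
Gln: 2 codons.
Ser: 6 codons.
Lys: 2 codons.
1 × 4 × 2 × 6 × 2 = 96.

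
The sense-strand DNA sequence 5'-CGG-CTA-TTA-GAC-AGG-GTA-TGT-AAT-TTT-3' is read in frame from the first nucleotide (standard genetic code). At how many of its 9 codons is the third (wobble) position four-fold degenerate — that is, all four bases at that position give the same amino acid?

3

Codon 1 CGG (Arg): third position 4-fold.
Codon 2 CTA (Leu): third position 4-fold.
Codon 3 TTA (Leu): third position 2-fold.
Codon 4 GAC (Asp): third position 2-fold.
Codon 5 AGG (Arg): third position 2-fold.
Codon 6 GTA (Val): third position 4-fold.
Codon 7 TGT (Cys): third position 2-fold.
Codon 8 AAT (Asn): third position 2-fold.
Codon 9 TTT (Phe): third position 2-fold.
Four-fold degenerate third positions: 3.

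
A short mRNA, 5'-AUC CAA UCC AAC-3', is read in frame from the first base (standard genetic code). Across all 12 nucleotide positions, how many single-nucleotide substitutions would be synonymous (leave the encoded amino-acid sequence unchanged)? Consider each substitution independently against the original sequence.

7

Codon 1 (AUC, Ile): 2 synonymous substitutions.
Codon 2 (CAA, Gln): 1 synonymous substitution.
Codon 3 (UCC, Ser): 3 synonymous substitutions.
Codon 4 (AAC, Asn): 1 synonymous substitution.
Total: 2 + 1 + 3 + 1 = 7.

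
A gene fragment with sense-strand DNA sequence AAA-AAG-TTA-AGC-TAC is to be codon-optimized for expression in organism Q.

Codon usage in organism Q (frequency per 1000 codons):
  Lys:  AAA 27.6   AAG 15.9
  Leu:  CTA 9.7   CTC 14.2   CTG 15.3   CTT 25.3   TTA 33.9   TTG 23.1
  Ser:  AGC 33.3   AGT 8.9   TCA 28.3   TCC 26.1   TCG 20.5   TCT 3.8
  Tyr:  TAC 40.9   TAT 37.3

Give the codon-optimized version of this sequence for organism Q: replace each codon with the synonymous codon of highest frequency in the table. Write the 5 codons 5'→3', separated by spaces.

Codon 1 (Lys): best is AAA at 27.6.
Codon 2 (Lys): best is AAA at 27.6.
Codon 3 (Leu): best is TTA at 33.9.
Codon 4 (Ser): best is AGC at 33.3.
Codon 5 (Tyr): best is TAC at 40.9.

AAA AAA TTA AGC TAC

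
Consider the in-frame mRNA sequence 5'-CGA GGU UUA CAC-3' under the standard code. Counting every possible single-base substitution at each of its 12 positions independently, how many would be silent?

10

Codon 1 (CGA, Arg): 4 synonymous substitutions.
Codon 2 (GGU, Gly): 3 synonymous substitutions.
Codon 3 (UUA, Leu): 2 synonymous substitutions.
Codon 4 (CAC, His): 1 synonymous substitution.
Total: 4 + 3 + 2 + 1 = 10.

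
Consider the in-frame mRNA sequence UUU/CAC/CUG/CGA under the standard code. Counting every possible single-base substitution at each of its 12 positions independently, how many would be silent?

Codon 1 (UUU, Phe): 1 synonymous substitution.
Codon 2 (CAC, His): 1 synonymous substitution.
Codon 3 (CUG, Leu): 4 synonymous substitutions.
Codon 4 (CGA, Arg): 4 synonymous substitutions.
Total: 1 + 1 + 4 + 4 = 10.

10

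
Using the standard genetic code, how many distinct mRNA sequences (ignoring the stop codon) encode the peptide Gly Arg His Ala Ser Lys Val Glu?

18432

Gly: 4 codons.
Arg: 6 codons.
His: 2 codons.
Ala: 4 codons.
Ser: 6 codons.
Lys: 2 codons.
Val: 4 codons.
Glu: 2 codons.
4 × 6 × 2 × 4 × 6 × 2 × 4 × 2 = 18432.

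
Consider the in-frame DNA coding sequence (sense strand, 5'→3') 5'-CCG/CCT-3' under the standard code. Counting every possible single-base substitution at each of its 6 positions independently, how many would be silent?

6

Codon 1 (CCG, Pro): 3 synonymous substitutions.
Codon 2 (CCT, Pro): 3 synonymous substitutions.
Total: 3 + 3 = 6.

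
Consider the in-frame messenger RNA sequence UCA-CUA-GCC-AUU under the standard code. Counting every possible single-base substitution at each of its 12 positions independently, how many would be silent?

Codon 1 (UCA, Ser): 3 synonymous substitutions.
Codon 2 (CUA, Leu): 4 synonymous substitutions.
Codon 3 (GCC, Ala): 3 synonymous substitutions.
Codon 4 (AUU, Ile): 2 synonymous substitutions.
Total: 3 + 4 + 3 + 2 = 12.

12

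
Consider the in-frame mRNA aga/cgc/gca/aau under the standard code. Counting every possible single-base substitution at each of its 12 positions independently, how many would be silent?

9

Codon 1 (AGA, Arg): 2 synonymous substitutions.
Codon 2 (CGC, Arg): 3 synonymous substitutions.
Codon 3 (GCA, Ala): 3 synonymous substitutions.
Codon 4 (AAU, Asn): 1 synonymous substitution.
Total: 2 + 3 + 3 + 1 = 9.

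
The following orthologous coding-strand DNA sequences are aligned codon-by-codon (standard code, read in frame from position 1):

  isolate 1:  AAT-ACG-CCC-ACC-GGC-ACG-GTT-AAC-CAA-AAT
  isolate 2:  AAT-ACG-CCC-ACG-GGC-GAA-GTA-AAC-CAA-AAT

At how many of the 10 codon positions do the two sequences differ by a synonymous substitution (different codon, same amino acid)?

Codon 1: AAT Asn / AAT Asn — identical.
Codon 2: ACG Thr / ACG Thr — identical.
Codon 3: CCC Pro / CCC Pro — identical.
Codon 4: ACC Thr / ACG Thr — synonymous.
Codon 5: GGC Gly / GGC Gly — identical.
Codon 6: ACG Thr / GAA Glu — nonsynonymous.
Codon 7: GTT Val / GTA Val — synonymous.
Codon 8: AAC Asn / AAC Asn — identical.
Codon 9: CAA Gln / CAA Gln — identical.
Codon 10: AAT Asn / AAT Asn — identical.
Synonymous differences: 2.

2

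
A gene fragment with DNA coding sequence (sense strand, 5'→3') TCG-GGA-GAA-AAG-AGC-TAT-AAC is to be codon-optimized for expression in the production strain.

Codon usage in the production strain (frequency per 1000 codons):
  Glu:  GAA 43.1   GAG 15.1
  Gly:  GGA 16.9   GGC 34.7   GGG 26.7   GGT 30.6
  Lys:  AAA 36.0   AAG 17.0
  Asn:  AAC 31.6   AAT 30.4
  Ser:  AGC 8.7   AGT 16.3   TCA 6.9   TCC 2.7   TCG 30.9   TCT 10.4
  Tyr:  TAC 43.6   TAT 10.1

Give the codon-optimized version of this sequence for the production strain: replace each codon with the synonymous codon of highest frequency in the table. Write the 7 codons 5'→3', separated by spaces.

Codon 1 (Ser): best is TCG at 30.9.
Codon 2 (Gly): best is GGC at 34.7.
Codon 3 (Glu): best is GAA at 43.1.
Codon 4 (Lys): best is AAA at 36.0.
Codon 5 (Ser): best is TCG at 30.9.
Codon 6 (Tyr): best is TAC at 43.6.
Codon 7 (Asn): best is AAC at 31.6.

TCG GGC GAA AAA TCG TAC AAC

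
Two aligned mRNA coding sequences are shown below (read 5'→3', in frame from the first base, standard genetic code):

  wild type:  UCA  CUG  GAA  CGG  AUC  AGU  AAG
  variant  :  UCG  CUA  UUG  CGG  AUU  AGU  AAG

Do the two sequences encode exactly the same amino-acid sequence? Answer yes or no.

no

Codon 1: UCA Ser / UCG Ser — synonymous.
Codon 2: CUG Leu / CUA Leu — synonymous.
Codon 3: GAA Glu / UUG Leu — nonsynonymous.
Codon 4: CGG Arg / CGG Arg — identical.
Codon 5: AUC Ile / AUU Ile — synonymous.
Codon 6: AGU Ser / AGU Ser — identical.
Codon 7: AAG Lys / AAG Lys — identical.
Nonsynonymous differences: 1 → different protein.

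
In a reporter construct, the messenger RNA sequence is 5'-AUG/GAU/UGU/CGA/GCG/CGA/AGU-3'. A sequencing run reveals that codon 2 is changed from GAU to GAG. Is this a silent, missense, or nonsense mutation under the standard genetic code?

missense

Position 6 falls in codon 2: GAU → Asp.
After the substitution the codon is GAG → Glu.
Asp ≠ Glu, so this is a missense mutation.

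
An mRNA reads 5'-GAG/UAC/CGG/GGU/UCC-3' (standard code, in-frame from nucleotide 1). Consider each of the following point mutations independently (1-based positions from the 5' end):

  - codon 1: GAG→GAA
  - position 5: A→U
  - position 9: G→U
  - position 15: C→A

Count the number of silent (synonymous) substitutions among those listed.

Codon 1: GAG (Glu) → GAA (Glu) — synonymous.
Codon 2: UAC (Tyr) → UUC (Phe) — missense.
Codon 3: CGG (Arg) → CGU (Arg) — synonymous.
Codon 5: UCC (Ser) → UCA (Ser) — synonymous.
Synonymous: 3 of 4.

3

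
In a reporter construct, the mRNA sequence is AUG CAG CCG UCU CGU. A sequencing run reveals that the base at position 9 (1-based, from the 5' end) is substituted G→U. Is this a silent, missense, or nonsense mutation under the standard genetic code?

Position 9 falls in codon 3: CCG → Pro.
After the substitution the codon is CCU → Pro.
Both encode Pro, so the change is synonymous.

silent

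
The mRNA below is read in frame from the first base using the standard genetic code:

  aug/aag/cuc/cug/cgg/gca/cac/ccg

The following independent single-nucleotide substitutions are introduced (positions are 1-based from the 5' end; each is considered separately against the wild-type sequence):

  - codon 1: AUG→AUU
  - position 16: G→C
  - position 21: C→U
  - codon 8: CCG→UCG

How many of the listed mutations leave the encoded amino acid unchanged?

1

Codon 1: AUG (Met) → AUU (Ile) — missense.
Codon 6: GCA (Ala) → CCA (Pro) — missense.
Codon 7: CAC (His) → CAU (His) — synonymous.
Codon 8: CCG (Pro) → UCG (Ser) — missense.
Synonymous: 1 of 4.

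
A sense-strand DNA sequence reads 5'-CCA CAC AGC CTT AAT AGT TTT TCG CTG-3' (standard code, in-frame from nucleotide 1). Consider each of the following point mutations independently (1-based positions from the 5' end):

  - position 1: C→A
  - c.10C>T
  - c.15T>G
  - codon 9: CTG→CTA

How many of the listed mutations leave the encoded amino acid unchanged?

Codon 1: CCA (Pro) → ACA (Thr) — missense.
Codon 4: CTT (Leu) → TTT (Phe) — missense.
Codon 5: AAT (Asn) → AAG (Lys) — missense.
Codon 9: CTG (Leu) → CTA (Leu) — synonymous.
Synonymous: 1 of 4.

1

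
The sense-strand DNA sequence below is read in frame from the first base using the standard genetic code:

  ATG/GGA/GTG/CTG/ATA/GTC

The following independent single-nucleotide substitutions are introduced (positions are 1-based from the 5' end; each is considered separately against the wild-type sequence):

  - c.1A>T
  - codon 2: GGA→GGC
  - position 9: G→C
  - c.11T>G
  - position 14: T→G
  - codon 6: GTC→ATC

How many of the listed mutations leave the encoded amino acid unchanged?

Codon 1: ATG (Met) → TTG (Leu) — missense.
Codon 2: GGA (Gly) → GGC (Gly) — synonymous.
Codon 3: GTG (Val) → GTC (Val) — synonymous.
Codon 4: CTG (Leu) → CGG (Arg) — missense.
Codon 5: ATA (Ile) → AGA (Arg) — missense.
Codon 6: GTC (Val) → ATC (Ile) — missense.
Synonymous: 2 of 6.

2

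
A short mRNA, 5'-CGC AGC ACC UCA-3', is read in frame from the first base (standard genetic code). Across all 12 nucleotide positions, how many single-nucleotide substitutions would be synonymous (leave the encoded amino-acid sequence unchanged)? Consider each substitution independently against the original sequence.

10

Codon 1 (CGC, Arg): 3 synonymous substitutions.
Codon 2 (AGC, Ser): 1 synonymous substitution.
Codon 3 (ACC, Thr): 3 synonymous substitutions.
Codon 4 (UCA, Ser): 3 synonymous substitutions.
Total: 3 + 1 + 3 + 3 = 10.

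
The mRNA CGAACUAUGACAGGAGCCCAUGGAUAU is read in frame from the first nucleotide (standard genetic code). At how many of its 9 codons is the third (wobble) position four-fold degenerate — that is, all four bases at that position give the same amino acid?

6

Codon 1 CGA (Arg): third position 4-fold.
Codon 2 ACU (Thr): third position 4-fold.
Codon 3 AUG (Met): third position 1-fold.
Codon 4 ACA (Thr): third position 4-fold.
Codon 5 GGA (Gly): third position 4-fold.
Codon 6 GCC (Ala): third position 4-fold.
Codon 7 CAU (His): third position 2-fold.
Codon 8 GGA (Gly): third position 4-fold.
Codon 9 UAU (Tyr): third position 2-fold.
Four-fold degenerate third positions: 6.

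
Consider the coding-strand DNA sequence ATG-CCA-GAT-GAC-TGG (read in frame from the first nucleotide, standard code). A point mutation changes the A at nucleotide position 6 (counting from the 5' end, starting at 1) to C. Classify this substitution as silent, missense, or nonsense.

silent

Position 6 falls in codon 2: CCA → Pro.
After the substitution the codon is CCC → Pro.
Both encode Pro, so the change is synonymous.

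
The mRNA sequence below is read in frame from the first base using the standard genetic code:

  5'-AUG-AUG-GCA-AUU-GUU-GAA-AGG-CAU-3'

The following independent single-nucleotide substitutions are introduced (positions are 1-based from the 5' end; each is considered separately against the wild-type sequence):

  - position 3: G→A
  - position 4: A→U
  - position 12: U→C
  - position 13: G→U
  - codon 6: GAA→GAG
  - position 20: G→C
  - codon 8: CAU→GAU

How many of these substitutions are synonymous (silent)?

2

Codon 1: AUG (Met) → AUA (Ile) — missense.
Codon 2: AUG (Met) → UUG (Leu) — missense.
Codon 4: AUU (Ile) → AUC (Ile) — synonymous.
Codon 5: GUU (Val) → UUU (Phe) — missense.
Codon 6: GAA (Glu) → GAG (Glu) — synonymous.
Codon 7: AGG (Arg) → ACG (Thr) — missense.
Codon 8: CAU (His) → GAU (Asp) — missense.
Synonymous: 2 of 7.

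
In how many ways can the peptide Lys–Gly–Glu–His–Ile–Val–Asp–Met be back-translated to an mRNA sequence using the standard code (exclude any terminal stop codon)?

Lys: 2 codons.
Gly: 4 codons.
Glu: 2 codons.
His: 2 codons.
Ile: 3 codons.
Val: 4 codons.
Asp: 2 codons.
Met: 1 codon.
2 × 4 × 2 × 2 × 3 × 4 × 2 × 1 = 768.

768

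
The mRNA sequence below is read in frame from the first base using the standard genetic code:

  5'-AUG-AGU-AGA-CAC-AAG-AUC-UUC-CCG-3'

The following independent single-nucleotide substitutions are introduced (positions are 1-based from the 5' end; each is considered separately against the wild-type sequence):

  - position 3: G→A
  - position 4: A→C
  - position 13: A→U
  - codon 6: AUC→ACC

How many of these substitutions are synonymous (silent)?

0

Codon 1: AUG (Met) → AUA (Ile) — missense.
Codon 2: AGU (Ser) → CGU (Arg) — missense.
Codon 5: AAG (Lys) → UAG (Stop) — nonsense.
Codon 6: AUC (Ile) → ACC (Thr) — missense.
Synonymous: 0 of 4.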